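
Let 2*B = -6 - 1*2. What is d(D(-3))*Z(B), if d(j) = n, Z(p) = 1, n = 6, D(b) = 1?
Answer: 6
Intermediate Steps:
B = -4 (B = (-6 - 1*2)/2 = (-6 - 2)/2 = (1/2)*(-8) = -4)
d(j) = 6
d(D(-3))*Z(B) = 6*1 = 6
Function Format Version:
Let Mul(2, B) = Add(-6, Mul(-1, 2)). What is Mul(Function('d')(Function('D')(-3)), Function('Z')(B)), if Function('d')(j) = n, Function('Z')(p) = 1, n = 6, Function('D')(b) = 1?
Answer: 6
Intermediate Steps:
B = -4 (B = Mul(Rational(1, 2), Add(-6, Mul(-1, 2))) = Mul(Rational(1, 2), Add(-6, -2)) = Mul(Rational(1, 2), -8) = -4)
Function('d')(j) = 6
Mul(Function('d')(Function('D')(-3)), Function('Z')(B)) = Mul(6, 1) = 6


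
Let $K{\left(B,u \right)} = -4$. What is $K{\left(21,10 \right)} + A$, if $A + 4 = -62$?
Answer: $-70$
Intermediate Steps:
$A = -66$ ($A = -4 - 62 = -66$)
$K{\left(21,10 \right)} + A = -4 - 66 = -70$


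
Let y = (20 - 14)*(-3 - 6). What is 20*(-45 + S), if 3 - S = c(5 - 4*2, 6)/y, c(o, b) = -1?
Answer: -22690/27 ≈ -840.37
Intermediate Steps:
y = -54 (y = 6*(-9) = -54)
S = 161/54 (S = 3 - (-1)/(-54) = 3 - (-1)*(-1)/54 = 3 - 1*1/54 = 3 - 1/54 = 161/54 ≈ 2.9815)
20*(-45 + S) = 20*(-45 + 161/54) = 20*(-2269/54) = -22690/27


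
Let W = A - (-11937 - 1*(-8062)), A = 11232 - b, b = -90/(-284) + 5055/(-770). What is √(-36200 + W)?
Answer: I*√630242719491/5467 ≈ 145.21*I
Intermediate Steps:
b = -34158/5467 (b = -90*(-1/284) + 5055*(-1/770) = 45/142 - 1011/154 = -34158/5467 ≈ -6.2480)
A = 61439502/5467 (A = 11232 - 1*(-34158/5467) = 11232 + 34158/5467 = 61439502/5467 ≈ 11238.)
W = 82624127/5467 (W = 61439502/5467 - (-11937 - 1*(-8062)) = 61439502/5467 - (-11937 + 8062) = 61439502/5467 - 1*(-3875) = 61439502/5467 + 3875 = 82624127/5467 ≈ 15113.)
√(-36200 + W) = √(-36200 + 82624127/5467) = √(-115281273/5467) = I*√630242719491/5467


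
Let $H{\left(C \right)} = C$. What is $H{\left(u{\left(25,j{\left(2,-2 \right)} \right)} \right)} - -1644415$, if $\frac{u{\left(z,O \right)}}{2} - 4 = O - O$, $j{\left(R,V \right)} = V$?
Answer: $1644423$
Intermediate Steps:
$u{\left(z,O \right)} = 8$ ($u{\left(z,O \right)} = 8 + 2 \left(O - O\right) = 8 + 2 \cdot 0 = 8 + 0 = 8$)
$H{\left(u{\left(25,j{\left(2,-2 \right)} \right)} \right)} - -1644415 = 8 - -1644415 = 8 + 1644415 = 1644423$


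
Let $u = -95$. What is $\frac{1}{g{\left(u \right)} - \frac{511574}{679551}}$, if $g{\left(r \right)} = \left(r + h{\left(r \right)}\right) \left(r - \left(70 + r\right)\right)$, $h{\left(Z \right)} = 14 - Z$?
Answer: $- \frac{679551}{666471554} \approx -0.0010196$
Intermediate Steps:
$g{\left(r \right)} = -980$ ($g{\left(r \right)} = \left(r - \left(-14 + r\right)\right) \left(r - \left(70 + r\right)\right) = 14 \left(-70\right) = -980$)
$\frac{1}{g{\left(u \right)} - \frac{511574}{679551}} = \frac{1}{-980 - \frac{511574}{679551}} = \frac{1}{- \frac{666471554}{679551}} = - \frac{679551}{666471554}$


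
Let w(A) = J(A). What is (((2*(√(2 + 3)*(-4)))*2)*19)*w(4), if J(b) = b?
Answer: -1216*√5 ≈ -2719.1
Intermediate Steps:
w(A) = A
(((2*(√(2 + 3)*(-4)))*2)*19)*w(4) = (((2*(√(2 + 3)*(-4)))*2)*19)*4 = (((2*(√5*(-4)))*2)*19)*4 = (((2*(-4*√5))*2)*19)*4 = ((-8*√5*2)*19)*4 = (-16*√5*19)*4 = -304*√5*4 = -1216*√5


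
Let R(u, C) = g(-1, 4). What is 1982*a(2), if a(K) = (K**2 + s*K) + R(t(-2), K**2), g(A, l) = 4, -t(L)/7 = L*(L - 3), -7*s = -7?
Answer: 19820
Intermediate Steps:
s = 1 (s = -1/7*(-7) = 1)
t(L) = -7*L*(-3 + L) (t(L) = -7*L*(L - 3) = -7*L*(-3 + L))
R(u, C) = 4
a(K) = 4 + K + K**2 (a(K) = (K**2 + 1*K) + 4 = (K**2 + K) + 4 = (K + K**2) + 4 = 4 + K + K**2)
1982*a(2) = 1982*(4 + 2 + 2**2) = 1982*(4 + 2 + 4) = 1982*10 = 19820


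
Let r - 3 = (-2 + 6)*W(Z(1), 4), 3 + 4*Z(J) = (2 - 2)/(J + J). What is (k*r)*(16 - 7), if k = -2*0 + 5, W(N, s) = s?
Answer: 855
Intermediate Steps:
Z(J) = -¾ (Z(J) = -¾ + ((2 - 2)/(J + J))/4 = -¾ + (0/((2*J)))/4 = -¾ + (0*(1/(2*J)))/4 = -¾ + (¼)*0 = -¾ + 0 = -¾)
r = 19 (r = 3 + (-2 + 6)*4 = 3 + 4*4 = 3 + 16 = 19)
k = 5 (k = 0 + 5 = 5)
(k*r)*(16 - 7) = (5*19)*(16 - 7) = 95*9 = 855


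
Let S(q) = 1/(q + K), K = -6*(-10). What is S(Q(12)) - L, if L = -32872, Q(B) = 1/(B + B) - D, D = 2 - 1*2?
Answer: 47368576/1441 ≈ 32872.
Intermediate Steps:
D = 0 (D = 2 - 2 = 0)
K = 60
Q(B) = 1/(2*B) (Q(B) = 1/(B + B) - 1*0 = 1/(2*B) + 0 = 1/(2*B))
S(q) = 1/(60 + q) (S(q) = 1/(q + 60) = 1/(60 + q))
S(Q(12)) - L = 1/(60 + (½)/12) - 1*(-32872) = 1/(60 + (½)*(1/12)) + 32872 = 1/(60 + 1/24) + 32872 = 1/(1441/24) + 32872 = 24/1441 + 32872 = 47368576/1441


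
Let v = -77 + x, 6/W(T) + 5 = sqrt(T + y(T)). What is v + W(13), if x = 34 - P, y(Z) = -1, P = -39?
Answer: -82/13 - 12*sqrt(3)/13 ≈ -7.9065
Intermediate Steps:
x = 73 (x = 34 - 1*(-39) = 34 + 39 = 73)
W(T) = 6/(-5 + sqrt(-1 + T)) (W(T) = 6/(-5 + sqrt(T - 1)) = 6/(-5 + sqrt(-1 + T)))
v = -4 (v = -77 + 73 = -4)
v + W(13) = -4 + 6/(-5 + sqrt(-1 + 13)) = -4 + 6/(-5 + sqrt(12)) = -4 + 6/(-5 + 2*sqrt(3))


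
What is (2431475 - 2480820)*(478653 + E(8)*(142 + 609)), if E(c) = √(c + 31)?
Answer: -23619132285 - 37058095*√39 ≈ -2.3851e+10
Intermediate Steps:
E(c) = √(31 + c)
(2431475 - 2480820)*(478653 + E(8)*(142 + 609)) = (2431475 - 2480820)*(478653 + √(31 + 8)*(142 + 609)) = -49345*(478653 + √39*751) = -49345*(478653 + 751*√39) = -23619132285 - 37058095*√39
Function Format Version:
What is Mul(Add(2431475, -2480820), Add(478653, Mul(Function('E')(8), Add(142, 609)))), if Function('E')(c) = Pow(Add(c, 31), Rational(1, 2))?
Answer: Add(-23619132285, Mul(-37058095, Pow(39, Rational(1, 2)))) ≈ -2.3851e+10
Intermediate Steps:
Function('E')(c) = Pow(Add(31, c), Rational(1, 2))
Mul(Add(2431475, -2480820), Add(478653, Mul(Function('E')(8), Add(142, 609)))) = Mul(Add(2431475, -2480820), Add(478653, Mul(Pow(Add(31, 8), Rational(1, 2)), Add(142, 609)))) = Mul(-49345, Add(478653, Mul(Pow(39, Rational(1, 2)), 751))) = Mul(-49345, Add(478653, Mul(751, Pow(39, Rational(1, 2))))) = Add(-23619132285, Mul(-37058095, Pow(39, Rational(1, 2))))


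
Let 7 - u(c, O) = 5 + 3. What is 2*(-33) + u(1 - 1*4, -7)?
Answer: -67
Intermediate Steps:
u(c, O) = -1 (u(c, O) = 7 - (5 + 3) = 7 - 1*8 = 7 - 8 = -1)
2*(-33) + u(1 - 1*4, -7) = 2*(-33) - 1 = -66 - 1 = -67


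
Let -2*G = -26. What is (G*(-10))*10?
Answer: -1300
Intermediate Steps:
G = 13 (G = -½*(-26) = 13)
(G*(-10))*10 = (13*(-10))*10 = -130*10 = -1300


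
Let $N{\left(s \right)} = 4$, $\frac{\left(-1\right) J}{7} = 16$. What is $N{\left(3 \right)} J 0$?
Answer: $0$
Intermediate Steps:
$J = -112$ ($J = \left(-7\right) 16 = -112$)
$N{\left(3 \right)} J 0 = 4 \left(-112\right) 0 = \left(-448\right) 0 = 0$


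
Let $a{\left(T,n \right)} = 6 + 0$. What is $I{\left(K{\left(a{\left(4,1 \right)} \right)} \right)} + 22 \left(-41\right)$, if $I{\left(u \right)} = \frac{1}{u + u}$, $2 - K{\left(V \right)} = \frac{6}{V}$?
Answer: $- \frac{1803}{2} \approx -901.5$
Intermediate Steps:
$a{\left(T,n \right)} = 6$
$K{\left(V \right)} = 2 - \frac{6}{V}$
$I{\left(u \right)} = \frac{1}{2 u}$
$I{\left(K{\left(a{\left(4,1 \right)} \right)} \right)} + 22 \left(-41\right) = \frac{1}{2 \left(2 - \frac{6}{6}\right)} + 22 \left(-41\right) = \frac{1}{2 \left(2 - 1\right)} - 902 = \frac{1}{2 \cdot 1} - 902 = \frac{1}{2} \cdot 1 - 902 = \frac{1}{2} - 902 = - \frac{1803}{2}$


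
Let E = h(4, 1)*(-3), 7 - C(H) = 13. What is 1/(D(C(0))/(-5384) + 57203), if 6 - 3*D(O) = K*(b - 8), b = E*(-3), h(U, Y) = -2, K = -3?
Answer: 673/38497622 ≈ 1.7482e-5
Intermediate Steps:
C(H) = -6 (C(H) = 7 - 1*13 = 7 - 13 = -6)
E = 6 (E = -2*(-3) = 6)
b = -18 (b = 6*(-3) = -18)
D(O) = -24 (D(O) = 2 - (-1)*(-18 - 8) = 2 - (-1)*(-26) = 2 - ⅓*78 = 2 - 26 = -24)
1/(D(C(0))/(-5384) + 57203) = 1/(-24/(-5384) + 57203) = 1/(-24*(-1/5384) + 57203) = 1/(3/673 + 57203) = 1/(38497622/673) = 673/38497622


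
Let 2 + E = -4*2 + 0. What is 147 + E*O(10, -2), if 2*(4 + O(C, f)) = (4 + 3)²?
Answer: -58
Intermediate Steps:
O(C, f) = 41/2 (O(C, f) = -4 + (4 + 3)²/2 = -4 + (½)*7² = -4 + (½)*49 = -4 + 49/2 = 41/2)
E = -10 (E = -2 + (-4*2 + 0) = -2 + (-8 + 0) = -2 - 8 = -10)
147 + E*O(10, -2) = 147 - 10*41/2 = 147 - 205 = -58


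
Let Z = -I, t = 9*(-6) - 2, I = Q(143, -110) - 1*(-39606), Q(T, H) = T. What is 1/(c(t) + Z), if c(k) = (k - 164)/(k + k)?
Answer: -28/1112917 ≈ -2.5159e-5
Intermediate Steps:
I = 39749 (I = 143 - 1*(-39606) = 143 + 39606 = 39749)
t = -56 (t = -54 - 2 = -56)
c(k) = (-164 + k)/(2*k) (c(k) = (-164 + k)/((2*k)) = (-164 + k)*(1/(2*k)) = (-164 + k)/(2*k))
Z = -39749 (Z = -1*39749 = -39749)
1/(c(t) + Z) = 1/((1/2)*(-164 - 56)/(-56) - 39749) = 1/((1/2)*(-1/56)*(-220) - 39749) = 1/(55/28 - 39749) = 1/(-1112917/28) = -28/1112917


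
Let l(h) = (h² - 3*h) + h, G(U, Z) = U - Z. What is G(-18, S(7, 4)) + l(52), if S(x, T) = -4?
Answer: 2586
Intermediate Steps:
l(h) = h² - 2*h
G(-18, S(7, 4)) + l(52) = (-18 - 1*(-4)) + 52*(-2 + 52) = (-18 + 4) + 52*50 = -14 + 2600 = 2586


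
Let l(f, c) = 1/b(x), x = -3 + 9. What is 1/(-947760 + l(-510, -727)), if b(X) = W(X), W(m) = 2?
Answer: -2/1895519 ≈ -1.0551e-6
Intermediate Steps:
x = 6
b(X) = 2
l(f, c) = ½ (l(f, c) = 1/2 = ½)
1/(-947760 + l(-510, -727)) = 1/(-947760 + ½) = 1/(-1895519/2) = -2/1895519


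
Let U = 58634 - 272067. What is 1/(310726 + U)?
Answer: 1/97293 ≈ 1.0278e-5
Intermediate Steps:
U = -213433
1/(310726 + U) = 1/(310726 - 213433) = 1/97293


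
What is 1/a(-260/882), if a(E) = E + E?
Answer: -441/260 ≈ -1.6962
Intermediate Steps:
a(E) = 2*E
1/a(-260/882) = 1/(2*(-260/882)) = 1/(2*(-260*1/882)) = 1/(2*(-130/441)) = 1/(-260/441) = -441/260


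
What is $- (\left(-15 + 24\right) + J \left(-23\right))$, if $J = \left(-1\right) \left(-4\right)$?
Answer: $83$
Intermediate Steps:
$J = 4$
$- (\left(-15 + 24\right) + J \left(-23\right)) = - (\left(-15 + 24\right) + 4 \left(-23\right)) = - (9 - 92) = \left(-1\right) \left(-83\right) = 83$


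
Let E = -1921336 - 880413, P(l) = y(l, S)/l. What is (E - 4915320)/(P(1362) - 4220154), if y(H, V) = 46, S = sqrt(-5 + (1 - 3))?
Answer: 5255323989/2873924851 ≈ 1.8286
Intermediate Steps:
S = I*sqrt(7) (S = sqrt(-5 - 2) = sqrt(-7) = I*sqrt(7) ≈ 2.6458*I)
P(l) = 46/l
E = -2801749
(E - 4915320)/(P(1362) - 4220154) = (-2801749 - 4915320)/(46/1362 - 4220154) = -7717069/(46*(1/1362) - 4220154) = -7717069/(23/681 - 4220154) = -7717069/(-2873924851/681) = -7717069*(-681/2873924851) = 5255323989/2873924851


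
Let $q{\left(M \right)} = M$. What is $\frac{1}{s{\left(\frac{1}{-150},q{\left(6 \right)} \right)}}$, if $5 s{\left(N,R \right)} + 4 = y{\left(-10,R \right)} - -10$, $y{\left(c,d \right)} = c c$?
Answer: $\frac{5}{106} \approx 0.04717$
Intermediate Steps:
$y{\left(c,d \right)} = c^{2}$
$s{\left(N,R \right)} = \frac{106}{5}$ ($s{\left(N,R \right)} = - \frac{4}{5} + \frac{\left(-10\right)^{2} - -10}{5} = - \frac{4}{5} + \frac{100 + 10}{5} = - \frac{4}{5} + \frac{1}{5} \cdot 110 = - \frac{4}{5} + 22 = \frac{106}{5}$)
$\frac{1}{s{\left(\frac{1}{-150},q{\left(6 \right)} \right)}} = \frac{1}{\frac{106}{5}} = \frac{5}{106}$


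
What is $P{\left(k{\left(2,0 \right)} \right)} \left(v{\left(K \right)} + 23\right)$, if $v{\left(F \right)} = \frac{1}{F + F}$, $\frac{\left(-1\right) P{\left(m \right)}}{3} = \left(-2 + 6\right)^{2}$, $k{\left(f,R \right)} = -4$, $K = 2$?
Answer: $-1116$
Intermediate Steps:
$P{\left(m \right)} = -48$ ($P{\left(m \right)} = - 3 \left(-2 + 6\right)^{2} = - 3 \cdot 4^{2} = \left(-3\right) 16 = -48$)
$v{\left(F \right)} = \frac{1}{2 F}$
$P{\left(k{\left(2,0 \right)} \right)} \left(v{\left(K \right)} + 23\right) = - 48 \left(\frac{1}{2 \cdot 2} + 23\right) = - 48 \left(\frac{1}{2} \cdot \frac{1}{2} + 23\right) = - 48 \left(\frac{1}{4} + 23\right) = \left(-48\right) \frac{93}{4} = -1116$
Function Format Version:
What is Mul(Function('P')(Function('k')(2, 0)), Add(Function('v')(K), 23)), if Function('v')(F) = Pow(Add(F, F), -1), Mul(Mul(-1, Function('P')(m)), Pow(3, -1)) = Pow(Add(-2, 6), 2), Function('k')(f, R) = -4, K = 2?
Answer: -1116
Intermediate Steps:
Function('P')(m) = -48 (Function('P')(m) = Mul(-3, Pow(Add(-2, 6), 2)) = Mul(-3, Pow(4, 2)) = Mul(-3, 16) = -48)
Function('v')(F) = Mul(Rational(1, 2), Pow(F, -1)) (Function('v')(F) = Pow(Mul(2, F), -1) = Mul(Rational(1, 2), Pow(F, -1)))
Mul(Function('P')(Function('k')(2, 0)), Add(Function('v')(K), 23)) = Mul(-48, Add(Mul(Rational(1, 2), Pow(2, -1)), 23)) = Mul(-48, Add(Mul(Rational(1, 2), Rational(1, 2)), 23)) = Mul(-48, Add(Rational(1, 4), 23)) = Mul(-48, Rational(93, 4)) = -1116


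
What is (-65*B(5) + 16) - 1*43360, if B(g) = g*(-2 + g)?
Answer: -44319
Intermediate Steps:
(-65*B(5) + 16) - 1*43360 = (-325*(-2 + 5) + 16) - 1*43360 = (-325*3 + 16) - 43360 = (-65*15 + 16) - 43360 = (-975 + 16) - 43360 = -959 - 43360 = -44319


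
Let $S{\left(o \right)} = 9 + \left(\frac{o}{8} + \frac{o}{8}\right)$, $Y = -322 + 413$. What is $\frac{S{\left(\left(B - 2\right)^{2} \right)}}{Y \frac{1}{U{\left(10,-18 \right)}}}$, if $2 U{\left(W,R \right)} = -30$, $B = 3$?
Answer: $- \frac{555}{364} \approx -1.5247$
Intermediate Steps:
$U{\left(W,R \right)} = -15$ ($U{\left(W,R \right)} = \frac{1}{2} \left(-30\right) = -15$)
$Y = 91$
$S{\left(o \right)} = 9 + \frac{o}{4}$ ($S{\left(o \right)} = 9 + \left(o \frac{1}{8} + o \frac{1}{8}\right) = 9 + \left(\frac{o}{8} + \frac{o}{8}\right) = 9 + \frac{o}{4}$)
$\frac{S{\left(\left(B - 2\right)^{2} \right)}}{Y \frac{1}{U{\left(10,-18 \right)}}} = \frac{9 + \frac{\left(3 - 2\right)^{2}}{4}}{91 \frac{1}{-15}} = \frac{9 + \frac{1^{2}}{4}}{91 \left(- \frac{1}{15}\right)} = \frac{9 + \frac{1}{4} \cdot 1}{- \frac{91}{15}} = \left(9 + \frac{1}{4}\right) \left(- \frac{15}{91}\right) = \frac{37}{4} \left(- \frac{15}{91}\right) = - \frac{555}{364}$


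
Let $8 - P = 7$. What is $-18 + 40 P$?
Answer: $22$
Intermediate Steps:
$P = 1$ ($P = 8 - 7 = 1$)
$-18 + 40 P = -18 + 40 \cdot 1 = -18 + 40 = 22$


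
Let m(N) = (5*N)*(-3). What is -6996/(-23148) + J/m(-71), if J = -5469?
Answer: -3309602/684795 ≈ -4.8330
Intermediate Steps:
m(N) = -15*N
-6996/(-23148) + J/m(-71) = -6996/(-23148) - 5469/((-15*(-71))) = -6996*(-1/23148) - 5469/1065 = 583/1929 - 5469*1/1065 = 583/1929 - 1823/355 = -3309602/684795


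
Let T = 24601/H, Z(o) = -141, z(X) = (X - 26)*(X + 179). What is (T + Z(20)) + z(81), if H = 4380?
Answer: 849877/60 ≈ 14165.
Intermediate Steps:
z(X) = (-26 + X)*(179 + X)
T = 337/60 (T = 24601/4380 = 24601*(1/4380) = 337/60 ≈ 5.6167)
(T + Z(20)) + z(81) = (337/60 - 141) + (-4654 + 81**2 + 153*81) = -8123/60 + (-4654 + 6561 + 12393) = -8123/60 + 14300 = 849877/60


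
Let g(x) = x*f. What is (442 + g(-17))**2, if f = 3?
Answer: 152881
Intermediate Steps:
g(x) = 3*x (g(x) = x*3 = 3*x)
(442 + g(-17))**2 = (442 + 3*(-17))**2 = (442 - 51)**2 = 391**2 = 152881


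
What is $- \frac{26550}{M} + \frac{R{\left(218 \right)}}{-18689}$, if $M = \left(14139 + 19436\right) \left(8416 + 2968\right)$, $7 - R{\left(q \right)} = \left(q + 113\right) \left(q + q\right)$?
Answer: $\frac{100285404195}{12987760844} \approx 7.7215$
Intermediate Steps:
$R{\left(q \right)} = 7 - 2 q \left(113 + q\right)$ ($R{\left(q \right)} = 7 - \left(q + 113\right) \left(q + q\right) = 7 - \left(113 + q\right) 2 q = 7 - 2 q \left(113 + q\right)$)
$M = 382217800$ ($M = 33575 \cdot 11384 = 382217800$)
$- \frac{26550}{M} + \frac{R{\left(218 \right)}}{-18689} = - \frac{26550}{382217800} + \frac{7 - 49268 - 2 \cdot 218^{2}}{-18689} = \left(-26550\right) \frac{1}{382217800} + \left(7 - 49268 - 95048\right) \left(- \frac{1}{18689}\right) = - \frac{531}{7644356} + \left(7 - 49268 - 95048\right) \left(- \frac{1}{18689}\right) = - \frac{531}{7644356} - - \frac{13119}{1699} = - \frac{531}{7644356} + \frac{13119}{1699} = \frac{100285404195}{12987760844}$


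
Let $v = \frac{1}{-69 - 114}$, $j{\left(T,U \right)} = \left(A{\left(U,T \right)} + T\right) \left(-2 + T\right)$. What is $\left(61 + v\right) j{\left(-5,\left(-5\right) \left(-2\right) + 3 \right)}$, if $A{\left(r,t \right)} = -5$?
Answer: $\frac{781340}{183} \approx 4269.6$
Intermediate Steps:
$j{\left(T,U \right)} = \left(-5 + T\right) \left(-2 + T\right)$
$v = - \frac{1}{183}$ ($v = \frac{1}{-183} = - \frac{1}{183} \approx -0.0054645$)
$\left(61 + v\right) j{\left(-5,\left(-5\right) \left(-2\right) + 3 \right)} = \left(61 - \frac{1}{183}\right) \left(10 + \left(-5\right)^{2} - -35\right) = \frac{11162 \left(10 + 25 + 35\right)}{183} = \frac{11162}{183} \cdot 70 = \frac{781340}{183}$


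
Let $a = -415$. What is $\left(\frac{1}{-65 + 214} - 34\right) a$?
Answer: $\frac{2101975}{149} \approx 14107.0$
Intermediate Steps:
$\left(\frac{1}{-65 + 214} - 34\right) a = \left(\frac{1}{-65 + 214} - 34\right) \left(-415\right) = \left(\frac{1}{149} + \left(-96 + 62\right)\right) \left(-415\right) = \left(\frac{1}{149} - 34\right) \left(-415\right) = \left(- \frac{5065}{149}\right) \left(-415\right) = \frac{2101975}{149}$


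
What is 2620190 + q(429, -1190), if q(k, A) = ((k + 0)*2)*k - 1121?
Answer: 2987151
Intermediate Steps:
q(k, A) = -1121 + 2*k² (q(k, A) = (k*2)*k - 1121 = (2*k)*k - 1121 = 2*k² - 1121 = -1121 + 2*k²)
2620190 + q(429, -1190) = 2620190 + (-1121 + 2*429²) = 2620190 + (-1121 + 2*184041) = 2620190 + (-1121 + 368082) = 2620190 + 366961 = 2987151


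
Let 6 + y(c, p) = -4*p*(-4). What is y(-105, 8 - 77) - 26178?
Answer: -27288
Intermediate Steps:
y(c, p) = -6 + 16*p (y(c, p) = -6 - 4*p*(-4) = -6 + 16*p)
y(-105, 8 - 77) - 26178 = (-6 + 16*(8 - 77)) - 26178 = (-6 + 16*(-69)) - 26178 = (-6 - 1104) - 26178 = -1110 - 26178 = -27288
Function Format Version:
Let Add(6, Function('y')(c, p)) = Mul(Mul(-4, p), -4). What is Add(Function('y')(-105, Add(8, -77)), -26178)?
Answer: -27288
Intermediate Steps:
Function('y')(c, p) = Add(-6, Mul(16, p)) (Function('y')(c, p) = Add(-6, Mul(Mul(-4, p), -4)) = Add(-6, Mul(16, p)))
Add(Function('y')(-105, Add(8, -77)), -26178) = Add(Add(-6, Mul(16, Add(8, -77))), -26178) = Add(Add(-6, Mul(16, -69)), -26178) = Add(Add(-6, -1104), -26178) = Add(-1110, -26178) = -27288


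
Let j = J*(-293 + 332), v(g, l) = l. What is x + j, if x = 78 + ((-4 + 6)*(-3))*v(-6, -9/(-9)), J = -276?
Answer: -10692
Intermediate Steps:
j = -10764 (j = -276*(-293 + 332) = -276*39 = -10764)
x = 72 (x = 78 + ((-4 + 6)*(-3))*(-9/(-9)) = 78 + (2*(-3))*(-9*(-1/9)) = 78 - 6*1 = 78 - 6 = 72)
x + j = 72 - 10764 = -10692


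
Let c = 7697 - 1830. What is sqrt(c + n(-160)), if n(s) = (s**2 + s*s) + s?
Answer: 3*sqrt(6323) ≈ 238.55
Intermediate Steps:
n(s) = s + 2*s**2 (n(s) = (s**2 + s**2) + s = 2*s**2 + s = s + 2*s**2)
c = 5867
sqrt(c + n(-160)) = sqrt(5867 - 160*(1 + 2*(-160))) = sqrt(5867 - 160*(1 - 320)) = sqrt(5867 - 160*(-319)) = sqrt(5867 + 51040) = sqrt(56907) = 3*sqrt(6323)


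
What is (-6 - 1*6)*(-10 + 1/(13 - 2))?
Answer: 1308/11 ≈ 118.91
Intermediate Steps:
(-6 - 1*6)*(-10 + 1/(13 - 2)) = (-6 - 6)*(-10 + 1/11) = -12*(-10 + 1/11) = -12*(-109/11) = 1308/11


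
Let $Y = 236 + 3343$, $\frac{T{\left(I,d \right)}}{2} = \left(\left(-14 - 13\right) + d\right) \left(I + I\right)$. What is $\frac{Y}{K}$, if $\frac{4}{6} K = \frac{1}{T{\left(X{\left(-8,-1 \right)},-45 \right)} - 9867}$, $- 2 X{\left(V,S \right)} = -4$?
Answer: $-24916998$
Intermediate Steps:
$X{\left(V,S \right)} = 2$ ($X{\left(V,S \right)} = \left(- \frac{1}{2}\right) \left(-4\right) = 2$)
$T{\left(I,d \right)} = 4 I \left(-27 + d\right)$ ($T{\left(I,d \right)} = 2 \left(\left(-14 - 13\right) + d\right) \left(I + I\right) = 2 \left(\left(-14 - 13\right) + d\right) 2 I = 2 \left(-27 + d\right) 2 I = 2 \cdot 2 I \left(-27 + d\right) = 4 I \left(-27 + d\right)$)
$K = - \frac{1}{6962}$ ($K = \frac{3}{2 \left(4 \cdot 2 \left(-27 - 45\right) - 9867\right)} = \frac{3}{2 \left(4 \cdot 2 \left(-72\right) - 9867\right)} = \frac{3}{2 \left(-576 - 9867\right)} = \frac{3}{2 \left(-10443\right)} = \frac{3}{2} \left(- \frac{1}{10443}\right) = - \frac{1}{6962} \approx -0.00014364$)
$Y = 3579$
$\frac{Y}{K} = \frac{3579}{- \frac{1}{6962}} = 3579 \left(-6962\right) = -24916998$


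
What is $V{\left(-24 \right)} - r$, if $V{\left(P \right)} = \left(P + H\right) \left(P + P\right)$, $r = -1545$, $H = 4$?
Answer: $2505$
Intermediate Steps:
$V{\left(P \right)} = 2 P \left(4 + P\right)$ ($V{\left(P \right)} = \left(P + 4\right) \left(P + P\right) = \left(4 + P\right) 2 P = 2 P \left(4 + P\right)$)
$V{\left(-24 \right)} - r = 2 \left(-24\right) \left(4 - 24\right) - -1545 = 2 \left(-24\right) \left(-20\right) + 1545 = 960 + 1545 = 2505$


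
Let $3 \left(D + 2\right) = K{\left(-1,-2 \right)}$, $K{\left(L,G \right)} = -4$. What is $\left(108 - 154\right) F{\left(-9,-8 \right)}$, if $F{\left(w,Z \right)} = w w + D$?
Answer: $- \frac{10718}{3} \approx -3572.7$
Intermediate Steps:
$D = - \frac{10}{3}$ ($D = -2 + \frac{1}{3} \left(-4\right) = -2 - \frac{4}{3} = - \frac{10}{3} \approx -3.3333$)
$F{\left(w,Z \right)} = - \frac{10}{3} + w^{2}$ ($F{\left(w,Z \right)} = w w - \frac{10}{3} = w^{2} - \frac{10}{3} = - \frac{10}{3} + w^{2}$)
$\left(108 - 154\right) F{\left(-9,-8 \right)} = \left(108 - 154\right) \left(- \frac{10}{3} + \left(-9\right)^{2}\right) = - 46 \left(- \frac{10}{3} + 81\right) = \left(-46\right) \frac{233}{3} = - \frac{10718}{3}$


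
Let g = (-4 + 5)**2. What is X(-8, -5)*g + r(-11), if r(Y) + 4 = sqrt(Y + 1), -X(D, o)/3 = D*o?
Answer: -124 + I*sqrt(10) ≈ -124.0 + 3.1623*I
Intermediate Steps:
X(D, o) = -3*D*o
g = 1 (g = 1**2 = 1)
r(Y) = -4 + sqrt(1 + Y) (r(Y) = -4 + sqrt(Y + 1) = -4 + sqrt(1 + Y))
X(-8, -5)*g + r(-11) = -3*(-8)*(-5)*1 + (-4 + sqrt(1 - 11)) = -120*1 + (-4 + sqrt(-10)) = -120 + (-4 + I*sqrt(10)) = -124 + I*sqrt(10)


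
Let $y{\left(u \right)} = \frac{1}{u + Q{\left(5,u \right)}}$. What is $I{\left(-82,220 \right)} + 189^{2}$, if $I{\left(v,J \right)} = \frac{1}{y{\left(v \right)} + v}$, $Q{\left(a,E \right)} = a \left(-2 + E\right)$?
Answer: $\frac{1470454463}{41165} \approx 35721.0$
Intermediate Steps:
$y{\left(u \right)} = \frac{1}{-10 + 6 u}$ ($y{\left(u \right)} = \frac{1}{u + 5 \left(-2 + u\right)} = \frac{1}{u + \left(-10 + 5 u\right)} = \frac{1}{-10 + 6 u}$)
$I{\left(v,J \right)} = \frac{1}{v + \frac{1}{2 \left(-5 + 3 v\right)}}$ ($I{\left(v,J \right)} = \frac{1}{\frac{1}{2 \left(-5 + 3 v\right)} + v} = \frac{1}{v + \frac{1}{2 \left(-5 + 3 v\right)}}$)
$I{\left(-82,220 \right)} + 189^{2} = \frac{2 \left(-5 + 3 \left(-82\right)\right)}{1 + 2 \left(-82\right) \left(-5 + 3 \left(-82\right)\right)} + 189^{2} = \frac{2 \left(-5 - 246\right)}{1 + 2 \left(-82\right) \left(-5 - 246\right)} + 35721 = 2 \frac{1}{1 + 2 \left(-82\right) \left(-251\right)} \left(-251\right) + 35721 = 2 \frac{1}{1 + 41164} \left(-251\right) + 35721 = 2 \cdot \frac{1}{41165} \left(-251\right) + 35721 = - \frac{502}{41165} + 35721 = \frac{1470454463}{41165}$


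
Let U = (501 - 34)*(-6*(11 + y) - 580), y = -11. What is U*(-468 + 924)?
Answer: -123512160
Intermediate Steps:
U = -270860 (U = (501 - 34)*(-6*(11 - 11) - 580) = 467*(-6*0 - 580) = 467*(0 - 580) = 467*(-580) = -270860)
U*(-468 + 924) = -270860*(-468 + 924) = -270860*456 = -123512160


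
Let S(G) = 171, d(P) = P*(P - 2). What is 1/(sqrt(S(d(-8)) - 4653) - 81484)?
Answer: -40742/3319823369 - 3*I*sqrt(498)/6639646738 ≈ -1.2272e-5 - 1.0083e-8*I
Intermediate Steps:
d(P) = P*(-2 + P)
1/(sqrt(S(d(-8)) - 4653) - 81484) = 1/(sqrt(171 - 4653) - 81484) = 1/(sqrt(-4482) - 81484) = 1/(3*I*sqrt(498) - 81484) = 1/(-81484 + 3*I*sqrt(498))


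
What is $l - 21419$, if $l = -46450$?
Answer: $-67869$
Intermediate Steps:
$l - 21419 = -46450 - 21419 = -67869$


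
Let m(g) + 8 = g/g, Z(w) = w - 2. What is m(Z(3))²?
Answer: 49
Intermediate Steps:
Z(w) = -2 + w
m(g) = -7 (m(g) = -8 + g/g = -8 + 1 = -7)
m(Z(3))² = (-7)² = 49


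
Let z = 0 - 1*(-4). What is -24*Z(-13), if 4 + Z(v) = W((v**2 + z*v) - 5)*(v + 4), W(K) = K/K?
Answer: 312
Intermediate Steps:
z = 4 (z = 0 + 4 = 4)
W(K) = 1
Z(v) = v (Z(v) = -4 + 1*(v + 4) = -4 + 1*(4 + v) = -4 + (4 + v) = v)
-24*Z(-13) = -24*(-13) = 312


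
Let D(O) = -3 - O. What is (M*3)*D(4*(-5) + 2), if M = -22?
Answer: -990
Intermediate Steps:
(M*3)*D(4*(-5) + 2) = (-22*3)*(-3 - (4*(-5) + 2)) = -66*(-3 - (-20 + 2)) = -66*(-3 - 1*(-18)) = -66*(-3 + 18) = -66*15 = -990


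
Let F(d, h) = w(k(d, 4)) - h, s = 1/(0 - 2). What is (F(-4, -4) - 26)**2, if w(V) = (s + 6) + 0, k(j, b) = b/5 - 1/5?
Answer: 1089/4 ≈ 272.25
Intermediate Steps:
s = -1/2 (s = 1/(-2) = -1/2 ≈ -0.50000)
k(j, b) = -1/5 + b/5 (k(j, b) = b*(1/5) - 1*1/5 = b/5 - 1/5 = -1/5 + b/5)
w(V) = 11/2 (w(V) = (-1/2 + 6) + 0 = 11/2 + 0 = 11/2)
F(d, h) = 11/2 - h
(F(-4, -4) - 26)**2 = ((11/2 - 1*(-4)) - 26)**2 = ((11/2 + 4) - 26)**2 = (19/2 - 26)**2 = (-33/2)**2 = 1089/4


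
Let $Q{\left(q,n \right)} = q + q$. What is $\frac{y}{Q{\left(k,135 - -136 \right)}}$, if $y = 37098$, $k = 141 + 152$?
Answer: $\frac{18549}{293} \approx 63.307$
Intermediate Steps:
$k = 293$
$Q{\left(q,n \right)} = 2 q$
$\frac{y}{Q{\left(k,135 - -136 \right)}} = \frac{37098}{2 \cdot 293} = \frac{37098}{586} = 37098 \cdot \frac{1}{586} = \frac{18549}{293}$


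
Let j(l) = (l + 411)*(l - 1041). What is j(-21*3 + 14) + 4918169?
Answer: 4523589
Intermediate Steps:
j(l) = (-1041 + l)*(411 + l) (j(l) = (411 + l)*(-1041 + l) = (-1041 + l)*(411 + l))
j(-21*3 + 14) + 4918169 = (-427851 + (-21*3 + 14)² - 630*(-21*3 + 14)) + 4918169 = (-427851 + (-63 + 14)² - 630*(-63 + 14)) + 4918169 = (-427851 + (-49)² - 630*(-49)) + 4918169 = (-427851 + 2401 + 30870) + 4918169 = -394580 + 4918169 = 4523589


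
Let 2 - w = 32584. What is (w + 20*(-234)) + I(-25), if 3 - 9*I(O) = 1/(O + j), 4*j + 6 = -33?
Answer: -46614341/1251 ≈ -37262.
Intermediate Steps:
w = -32582 (w = 2 - 1*32584 = 2 - 32584 = -32582)
j = -39/4 (j = -3/2 + (1/4)*(-33) = -3/2 - 33/4 = -39/4 ≈ -9.7500)
I(O) = 1/3 - 1/(9*(-39/4 + O)) (I(O) = 1/3 - 1/(9*(O - 39/4)) = 1/3 - 1/(9*(-39/4 + O)))
(w + 20*(-234)) + I(-25) = (-32582 + 20*(-234)) + (-121 + 12*(-25))/(9*(-39 + 4*(-25))) = (-32582 - 4680) + (-121 - 300)/(9*(-39 - 100)) = -37262 + (1/9)*(-421)/(-139) = -37262 + (1/9)*(-1/139)*(-421) = -37262 + 421/1251 = -46614341/1251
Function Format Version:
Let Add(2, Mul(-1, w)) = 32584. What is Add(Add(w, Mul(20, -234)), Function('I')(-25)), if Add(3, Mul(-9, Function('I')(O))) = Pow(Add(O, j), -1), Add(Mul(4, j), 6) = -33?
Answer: Rational(-46614341, 1251) ≈ -37262.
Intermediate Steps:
w = -32582 (w = Add(2, Mul(-1, 32584)) = Add(2, -32584) = -32582)
j = Rational(-39, 4) (j = Add(Rational(-3, 2), Mul(Rational(1, 4), -33)) = Add(Rational(-3, 2), Rational(-33, 4)) = Rational(-39, 4) ≈ -9.7500)
Function('I')(O) = Add(Rational(1, 3), Mul(Rational(-1, 9), Pow(Add(Rational(-39, 4), O), -1))) (Function('I')(O) = Add(Rational(1, 3), Mul(Rational(-1, 9), Pow(Add(O, Rational(-39, 4)), -1))) = Add(Rational(1, 3), Mul(Rational(-1, 9), Pow(Add(Rational(-39, 4), O), -1))))
Add(Add(w, Mul(20, -234)), Function('I')(-25)) = Add(Add(-32582, Mul(20, -234)), Mul(Rational(1, 9), Pow(Add(-39, Mul(4, -25)), -1), Add(-121, Mul(12, -25)))) = Add(Add(-32582, -4680), Mul(Rational(1, 9), Pow(Add(-39, -100), -1), Add(-121, -300))) = Add(-37262, Mul(Rational(1, 9), Pow(-139, -1), -421)) = Add(-37262, Mul(Rational(1, 9), Rational(-1, 139), -421)) = Add(-37262, Rational(421, 1251)) = Rational(-46614341, 1251)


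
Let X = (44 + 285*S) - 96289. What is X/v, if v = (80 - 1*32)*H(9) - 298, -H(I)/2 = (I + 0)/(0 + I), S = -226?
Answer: 160655/394 ≈ 407.75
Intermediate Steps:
H(I) = -2 (H(I) = -2*(I + 0)/(0 + I) = -2*I/I = -2*1 = -2)
v = -394 (v = (80 - 1*32)*(-2) - 298 = (80 - 32)*(-2) - 298 = 48*(-2) - 298 = -96 - 298 = -394)
X = -160655 (X = (44 + 285*(-226)) - 96289 = (44 - 64410) - 96289 = -64366 - 96289 = -160655)
X/v = -160655/(-394) = -160655*(-1/394) = 160655/394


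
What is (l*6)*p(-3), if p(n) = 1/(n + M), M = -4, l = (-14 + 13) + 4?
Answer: -18/7 ≈ -2.5714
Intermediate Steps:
l = 3 (l = -1 + 4 = 3)
p(n) = 1/(-4 + n) (p(n) = 1/(n - 4) = 1/(-4 + n))
(l*6)*p(-3) = (3*6)/(-4 - 3) = 18/(-7) = 18*(-⅐) = -18/7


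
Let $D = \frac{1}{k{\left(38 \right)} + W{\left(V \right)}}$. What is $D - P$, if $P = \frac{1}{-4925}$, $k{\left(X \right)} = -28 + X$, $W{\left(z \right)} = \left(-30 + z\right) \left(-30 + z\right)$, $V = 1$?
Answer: $\frac{5776}{4191175} \approx 0.0013781$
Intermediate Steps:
$W{\left(z \right)} = \left(-30 + z\right)^{2}$
$D = \frac{1}{851}$ ($D = \frac{1}{\left(-28 + 38\right) + \left(-30 + 1\right)^{2}} = \frac{1}{10 + \left(-29\right)^{2}} = \frac{1}{10 + 841} = \frac{1}{851} \approx 0.0011751$)
$P = - \frac{1}{4925} \approx -0.00020305$
$D - P = \frac{1}{851} - - \frac{1}{4925} = \frac{1}{851} + \frac{1}{4925} = \frac{5776}{4191175}$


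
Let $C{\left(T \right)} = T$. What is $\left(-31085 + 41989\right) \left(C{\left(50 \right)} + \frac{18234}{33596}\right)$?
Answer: $\frac{4628840684}{8399} \approx 5.5112 \cdot 10^{5}$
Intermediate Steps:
$\left(-31085 + 41989\right) \left(C{\left(50 \right)} + \frac{18234}{33596}\right) = \left(-31085 + 41989\right) \left(50 + \frac{18234}{33596}\right) = 10904 \left(50 + 18234 \cdot \frac{1}{33596}\right) = 10904 \left(50 + \frac{9117}{16798}\right) = 10904 \cdot \frac{849017}{16798} = \frac{4628840684}{8399}$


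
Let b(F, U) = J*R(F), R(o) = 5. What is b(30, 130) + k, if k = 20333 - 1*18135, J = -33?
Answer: 2033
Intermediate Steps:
b(F, U) = -165 (b(F, U) = -33*5 = -165)
k = 2198 (k = 20333 - 18135 = 2198)
b(30, 130) + k = -165 + 2198 = 2033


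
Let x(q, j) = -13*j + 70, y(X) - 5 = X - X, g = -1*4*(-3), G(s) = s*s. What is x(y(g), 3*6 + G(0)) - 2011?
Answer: -2175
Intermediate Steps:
G(s) = s²
g = 12 (g = -4*(-3) = 12)
y(X) = 5 (y(X) = 5 + (X - X) = 5 + 0 = 5)
x(q, j) = 70 - 13*j
x(y(g), 3*6 + G(0)) - 2011 = (70 - 13*(3*6 + 0²)) - 2011 = (70 - 13*(18 + 0)) - 2011 = (70 - 13*18) - 2011 = (70 - 234) - 2011 = -164 - 2011 = -2175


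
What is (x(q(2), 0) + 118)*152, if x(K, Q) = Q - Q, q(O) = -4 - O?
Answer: 17936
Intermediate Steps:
x(K, Q) = 0
(x(q(2), 0) + 118)*152 = (0 + 118)*152 = 118*152 = 17936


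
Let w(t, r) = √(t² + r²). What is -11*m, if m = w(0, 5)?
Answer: -55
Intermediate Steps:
w(t, r) = √(r² + t²)
m = 5 (m = √(5² + 0²) = √(25 + 0) = √25 = 5)
-11*m = -11*5 = -55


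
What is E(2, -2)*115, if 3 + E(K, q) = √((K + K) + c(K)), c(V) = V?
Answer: -345 + 115*√6 ≈ -63.309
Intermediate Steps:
E(K, q) = -3 + √3*√K (E(K, q) = -3 + √((K + K) + K) = -3 + √(2*K + K) = -3 + √(3*K) = -3 + √3*√K)
E(2, -2)*115 = (-3 + √3*√2)*115 = (-3 + √6)*115 = -345 + 115*√6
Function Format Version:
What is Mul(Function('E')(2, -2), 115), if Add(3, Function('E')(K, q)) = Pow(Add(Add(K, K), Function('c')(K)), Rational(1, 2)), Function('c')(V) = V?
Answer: Add(-345, Mul(115, Pow(6, Rational(1, 2)))) ≈ -63.309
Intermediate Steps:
Function('E')(K, q) = Add(-3, Mul(Pow(3, Rational(1, 2)), Pow(K, Rational(1, 2)))) (Function('E')(K, q) = Add(-3, Pow(Add(Add(K, K), K), Rational(1, 2))) = Add(-3, Pow(Add(Mul(2, K), K), Rational(1, 2))) = Add(-3, Pow(Mul(3, K), Rational(1, 2))) = Add(-3, Mul(Pow(3, Rational(1, 2)), Pow(K, Rational(1, 2)))))
Mul(Function('E')(2, -2), 115) = Mul(Add(-3, Mul(Pow(3, Rational(1, 2)), Pow(2, Rational(1, 2)))), 115) = Mul(Add(-3, Pow(6, Rational(1, 2))), 115) = Add(-345, Mul(115, Pow(6, Rational(1, 2))))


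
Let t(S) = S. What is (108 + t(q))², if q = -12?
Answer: 9216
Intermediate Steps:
(108 + t(q))² = (108 - 12)² = 96² = 9216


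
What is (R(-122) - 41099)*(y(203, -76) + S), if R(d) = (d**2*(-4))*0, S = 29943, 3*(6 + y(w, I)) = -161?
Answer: -3684525350/3 ≈ -1.2282e+9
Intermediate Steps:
y(w, I) = -179/3 (y(w, I) = -6 + (1/3)*(-161) = -6 - 161/3 = -179/3)
R(d) = 0 (R(d) = -4*d**2*0 = 0)
(R(-122) - 41099)*(y(203, -76) + S) = (0 - 41099)*(-179/3 + 29943) = -41099*89650/3 = -3684525350/3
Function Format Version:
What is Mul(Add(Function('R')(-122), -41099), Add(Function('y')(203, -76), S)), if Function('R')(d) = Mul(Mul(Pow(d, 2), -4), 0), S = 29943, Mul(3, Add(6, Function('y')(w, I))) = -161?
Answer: Rational(-3684525350, 3) ≈ -1.2282e+9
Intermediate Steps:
Function('y')(w, I) = Rational(-179, 3) (Function('y')(w, I) = Add(-6, Mul(Rational(1, 3), -161)) = Add(-6, Rational(-161, 3)) = Rational(-179, 3))
Function('R')(d) = 0 (Function('R')(d) = Mul(Mul(-4, Pow(d, 2)), 0) = 0)
Mul(Add(Function('R')(-122), -41099), Add(Function('y')(203, -76), S)) = Mul(Add(0, -41099), Add(Rational(-179, 3), 29943)) = Mul(-41099, Rational(89650, 3)) = Rational(-3684525350, 3)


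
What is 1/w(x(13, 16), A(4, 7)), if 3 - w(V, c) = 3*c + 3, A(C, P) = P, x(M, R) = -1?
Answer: -1/21 ≈ -0.047619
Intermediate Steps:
w(V, c) = -3*c (w(V, c) = 3 - (3*c + 3) = 3 - (3 + 3*c) = 3 + (-3 - 3*c) = -3*c)
1/w(x(13, 16), A(4, 7)) = 1/(-3*7) = 1/(-21) = -1/21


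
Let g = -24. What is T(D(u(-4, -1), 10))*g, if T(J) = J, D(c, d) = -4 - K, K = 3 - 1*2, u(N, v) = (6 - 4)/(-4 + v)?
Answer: 120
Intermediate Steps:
u(N, v) = 2/(-4 + v)
K = 1 (K = 3 - 2 = 1)
D(c, d) = -5 (D(c, d) = -4 - 1*1 = -4 - 1 = -5)
T(D(u(-4, -1), 10))*g = -5*(-24) = 120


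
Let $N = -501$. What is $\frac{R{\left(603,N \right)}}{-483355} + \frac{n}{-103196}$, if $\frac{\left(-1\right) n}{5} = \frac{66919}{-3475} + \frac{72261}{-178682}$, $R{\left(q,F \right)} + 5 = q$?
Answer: $- \frac{387557151101261}{176980999908334120} \approx -0.0021898$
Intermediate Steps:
$R{\left(q,F \right)} = -5 + q$
$n = \frac{1744046819}{17740570}$ ($n = - 5 \left(\frac{66919}{-3475} + \frac{72261}{-178682}\right) = - 5 \left(66919 \left(- \frac{1}{3475}\right) + 72261 \left(- \frac{1}{178682}\right)\right) = - 5 \left(- \frac{66919}{3475} - \frac{10323}{25526}\right) = \left(-5\right) \left(- \frac{1744046819}{88702850}\right) = \frac{1744046819}{17740570} \approx 98.308$)
$\frac{R{\left(603,N \right)}}{-483355} + \frac{n}{-103196} = \frac{-5 + 603}{-483355} + \frac{1744046819}{17740570 \left(-103196\right)} = 598 \left(- \frac{1}{483355}\right) + \frac{1744046819}{17740570} \left(- \frac{1}{103196}\right) = - \frac{598}{483355} - \frac{1744046819}{1830755861720} = - \frac{387557151101261}{176980999908334120}$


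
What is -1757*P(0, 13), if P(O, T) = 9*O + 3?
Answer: -5271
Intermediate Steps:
P(O, T) = 3 + 9*O
-1757*P(0, 13) = -1757*(3 + 9*0) = -1757*(3 + 0) = -1757*3 = -5271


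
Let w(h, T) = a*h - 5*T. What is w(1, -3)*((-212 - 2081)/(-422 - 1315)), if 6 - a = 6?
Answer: 11465/579 ≈ 19.801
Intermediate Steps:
a = 0 (a = 6 - 1*6 = 6 - 6 = 0)
w(h, T) = -5*T (w(h, T) = 0*h - 5*T = 0 - 5*T = -5*T)
w(1, -3)*((-212 - 2081)/(-422 - 1315)) = (-5*(-3))*((-212 - 2081)/(-422 - 1315)) = 15*(-2293/(-1737)) = 15*(-2293*(-1/1737)) = 15*(2293/1737) = 11465/579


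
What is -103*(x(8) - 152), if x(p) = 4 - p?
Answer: 16068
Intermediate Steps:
-103*(x(8) - 152) = -103*((4 - 1*8) - 152) = -103*((4 - 8) - 152) = -103*(-4 - 152) = -103*(-156) = 16068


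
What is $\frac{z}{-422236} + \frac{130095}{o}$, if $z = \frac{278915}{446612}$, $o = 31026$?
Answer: $\frac{4088790401777375}{975124760777872} \approx 4.1931$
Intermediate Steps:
$z = \frac{278915}{446612}$ ($z = 278915 \cdot \frac{1}{446612} = \frac{278915}{446612} \approx 0.62451$)
$\frac{z}{-422236} + \frac{130095}{o} = \frac{278915}{446612 \left(-422236\right)} + \frac{130095}{31026} = \frac{278915}{446612} \left(- \frac{1}{422236}\right) + 130095 \cdot \frac{1}{31026} = - \frac{278915}{188575664432} + \frac{43365}{10342} = \frac{4088790401777375}{975124760777872}$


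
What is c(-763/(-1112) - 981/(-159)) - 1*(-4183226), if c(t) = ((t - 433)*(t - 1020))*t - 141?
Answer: 1462276770853494513735/204711372729856 ≈ 7.1431e+6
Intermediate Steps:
c(t) = -141 + t*(-1020 + t)*(-433 + t) (c(t) = ((-433 + t)*(-1020 + t))*t - 141 = ((-1020 + t)*(-433 + t))*t - 141 = t*(-1020 + t)*(-433 + t) - 141 = -141 + t*(-1020 + t)*(-433 + t))
c(-763/(-1112) - 981/(-159)) - 1*(-4183226) = (-141 + (-763/(-1112) - 981/(-159))³ - 1453*(-763/(-1112) - 981/(-159))² + 441660*(-763/(-1112) - 981/(-159))) - 1*(-4183226) = (-141 + (-763*(-1/1112) - 981*(-1/159))³ - 1453*(-763*(-1/1112) - 981*(-1/159))² + 441660*(-763*(-1/1112) - 981*(-1/159))) + 4183226 = (-141 + (763/1112 + 327/53)³ - 1453*(763/1112 + 327/53)² + 441660*(763/1112 + 327/53)) + 4183226 = (-141 + (404063/58936)³ - 1453*(404063/58936)² + 441660*(404063/58936)) + 4183226 = (-141 + 65970116634678047/204711372729856 - 1453*163266907969/3473452096 + 44614616145/14734) + 4183226 = (-141 + 65970116634678047/204711372729856 - 237226817278957/3473452096 + 44614616145/14734) + 4183226 = 605922833954269918279/204711372729856 + 4183226 = 1462276770853494513735/204711372729856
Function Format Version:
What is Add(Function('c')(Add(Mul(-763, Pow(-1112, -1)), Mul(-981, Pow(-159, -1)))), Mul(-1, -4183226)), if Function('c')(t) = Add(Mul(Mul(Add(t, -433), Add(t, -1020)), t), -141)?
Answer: Rational(1462276770853494513735, 204711372729856) ≈ 7.1431e+6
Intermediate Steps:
Function('c')(t) = Add(-141, Mul(t, Add(-1020, t), Add(-433, t))) (Function('c')(t) = Add(Mul(Mul(Add(-433, t), Add(-1020, t)), t), -141) = Add(Mul(Mul(Add(-1020, t), Add(-433, t)), t), -141) = Add(Mul(t, Add(-1020, t), Add(-433, t)), -141) = Add(-141, Mul(t, Add(-1020, t), Add(-433, t))))
Add(Function('c')(Add(Mul(-763, Pow(-1112, -1)), Mul(-981, Pow(-159, -1)))), Mul(-1, -4183226)) = Add(Add(-141, Pow(Add(Mul(-763, Pow(-1112, -1)), Mul(-981, Pow(-159, -1))), 3), Mul(-1453, Pow(Add(Mul(-763, Pow(-1112, -1)), Mul(-981, Pow(-159, -1))), 2)), Mul(441660, Add(Mul(-763, Pow(-1112, -1)), Mul(-981, Pow(-159, -1))))), Mul(-1, -4183226)) = Add(Add(-141, Pow(Add(Mul(-763, Rational(-1, 1112)), Mul(-981, Rational(-1, 159))), 3), Mul(-1453, Pow(Add(Mul(-763, Rational(-1, 1112)), Mul(-981, Rational(-1, 159))), 2)), Mul(441660, Add(Mul(-763, Rational(-1, 1112)), Mul(-981, Rational(-1, 159))))), 4183226) = Add(Add(-141, Pow(Add(Rational(763, 1112), Rational(327, 53)), 3), Mul(-1453, Pow(Add(Rational(763, 1112), Rational(327, 53)), 2)), Mul(441660, Add(Rational(763, 1112), Rational(327, 53)))), 4183226) = Add(Add(-141, Pow(Rational(404063, 58936), 3), Mul(-1453, Pow(Rational(404063, 58936), 2)), Mul(441660, Rational(404063, 58936))), 4183226) = Add(Add(-141, Rational(65970116634678047, 204711372729856), Mul(-1453, Rational(163266907969, 3473452096)), Rational(44614616145, 14734)), 4183226) = Add(Add(-141, Rational(65970116634678047, 204711372729856), Rational(-237226817278957, 3473452096), Rational(44614616145, 14734)), 4183226) = Add(Rational(605922833954269918279, 204711372729856), 4183226) = Rational(1462276770853494513735, 204711372729856)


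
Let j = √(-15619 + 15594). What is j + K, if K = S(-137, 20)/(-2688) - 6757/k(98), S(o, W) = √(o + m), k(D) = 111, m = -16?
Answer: -6757/111 + 5*I - I*√17/896 ≈ -60.874 + 4.9954*I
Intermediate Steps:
S(o, W) = √(-16 + o) (S(o, W) = √(o - 16) = √(-16 + o))
K = -6757/111 - I*√17/896 (K = √(-16 - 137)/(-2688) - 6757/111 = √(-153)*(-1/2688) - 6757*1/111 = (3*I*√17)*(-1/2688) - 6757/111 = -I*√17/896 - 6757/111 = -6757/111 - I*√17/896 ≈ -60.874 - 0.0046017*I)
j = 5*I (j = √(-25) = 5*I ≈ 5.0*I)
j + K = 5*I + (-6757/111 - I*√17/896) = -6757/111 + 5*I - I*√17/896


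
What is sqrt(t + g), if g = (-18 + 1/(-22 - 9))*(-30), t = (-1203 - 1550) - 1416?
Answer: I*sqrt(3486539)/31 ≈ 60.233*I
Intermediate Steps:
t = -4169 (t = -2753 - 1416 = -4169)
g = 16770/31 (g = (-18 + 1/(-31))*(-30) = (-18 - 1/31)*(-30) = -559/31*(-30) = 16770/31 ≈ 540.97)
sqrt(t + g) = sqrt(-4169 + 16770/31) = sqrt(-112469/31) = I*sqrt(3486539)/31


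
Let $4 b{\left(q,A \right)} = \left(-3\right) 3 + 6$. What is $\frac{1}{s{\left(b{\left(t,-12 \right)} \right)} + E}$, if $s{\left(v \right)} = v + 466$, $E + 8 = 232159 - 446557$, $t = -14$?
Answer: $- \frac{4}{855763} \approx -4.6742 \cdot 10^{-6}$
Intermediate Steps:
$b{\left(q,A \right)} = - \frac{3}{4}$ ($b{\left(q,A \right)} = \frac{\left(-3\right) 3 + 6}{4} = \frac{-9 + 6}{4} = \frac{1}{4} \left(-3\right) = - \frac{3}{4}$)
$E = -214406$ ($E = -8 + \left(232159 - 446557\right) = -8 - 214398 = -214406$)
$s{\left(v \right)} = 466 + v$
$\frac{1}{s{\left(b{\left(t,-12 \right)} \right)} + E} = \frac{1}{\left(466 - \frac{3}{4}\right) - 214406} = \frac{1}{\frac{1861}{4} - 214406} = \frac{1}{- \frac{855763}{4}} = - \frac{4}{855763}$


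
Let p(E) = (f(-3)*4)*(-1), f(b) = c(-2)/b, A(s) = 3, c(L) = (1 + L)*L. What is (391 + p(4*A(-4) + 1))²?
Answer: 1394761/9 ≈ 1.5497e+5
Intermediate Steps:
c(L) = L*(1 + L)
f(b) = 2/b (f(b) = (-2*(1 - 2))/b = (-2*(-1))/b = 2/b)
p(E) = 8/3 (p(E) = ((2/(-3))*4)*(-1) = ((2*(-⅓))*4)*(-1) = -⅔*4*(-1) = -8/3*(-1) = 8/3)
(391 + p(4*A(-4) + 1))² = (391 + 8/3)² = (1181/3)² = 1394761/9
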